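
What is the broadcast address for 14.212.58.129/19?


Network: 14.212.32.0/19
Host bits = 13
Set all host bits to 1:
Broadcast: 14.212.63.255


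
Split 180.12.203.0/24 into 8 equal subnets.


New prefix = 24 + 3 = 27
Each subnet has 32 addresses
  180.12.203.0/27
  180.12.203.32/27
  180.12.203.64/27
  180.12.203.96/27
  180.12.203.128/27
  180.12.203.160/27
  180.12.203.192/27
  180.12.203.224/27
Subnets: 180.12.203.0/27, 180.12.203.32/27, 180.12.203.64/27, 180.12.203.96/27, 180.12.203.128/27, 180.12.203.160/27, 180.12.203.192/27, 180.12.203.224/27


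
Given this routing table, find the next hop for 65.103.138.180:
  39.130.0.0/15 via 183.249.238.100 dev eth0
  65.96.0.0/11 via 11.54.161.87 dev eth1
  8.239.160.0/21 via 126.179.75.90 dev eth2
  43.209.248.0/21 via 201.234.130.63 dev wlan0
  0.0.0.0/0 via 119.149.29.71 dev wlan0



Longest prefix match for 65.103.138.180:
  /15 39.130.0.0: no
  /11 65.96.0.0: MATCH
  /21 8.239.160.0: no
  /21 43.209.248.0: no
  /0 0.0.0.0: MATCH
Selected: next-hop 11.54.161.87 via eth1 (matched /11)


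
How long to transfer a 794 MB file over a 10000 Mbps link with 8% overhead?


Effective throughput = 10000 * (1 - 8/100) = 9200 Mbps
File size in Mb = 794 * 8 = 6352 Mb
Time = 6352 / 9200
Time = 0.6904 seconds


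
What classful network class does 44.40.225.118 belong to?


First octet: 44
Binary: 00101100
0xxxxxxx -> Class A (1-126)
Class A, default mask 255.0.0.0 (/8)


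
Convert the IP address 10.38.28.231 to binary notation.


10 = 00001010
38 = 00100110
28 = 00011100
231 = 11100111
Binary: 00001010.00100110.00011100.11100111


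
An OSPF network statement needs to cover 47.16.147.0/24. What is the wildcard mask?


Subnet mask: 255.255.255.0
Wildcard = 255.255.255.255 - subnet mask
255 - 255 = 0
255 - 255 = 0
255 - 255 = 0
255 - 0 = 255
Wildcard: 0.0.0.255


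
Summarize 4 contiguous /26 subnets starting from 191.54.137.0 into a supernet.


Original prefix: /26
Number of subnets: 4 = 2^2
New prefix = 26 - 2 = 24
Supernet: 191.54.137.0/24


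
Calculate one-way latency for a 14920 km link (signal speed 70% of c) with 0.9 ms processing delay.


Speed = 0.7 * 3e5 km/s = 210000 km/s
Propagation delay = 14920 / 210000 = 0.071 s = 71.0476 ms
Processing delay = 0.9 ms
Total one-way latency = 71.9476 ms


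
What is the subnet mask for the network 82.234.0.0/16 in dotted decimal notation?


/16 means 16 network bits, 16 host bits
Binary: 11111111111111110000000000000000
Mask: 255.255.0.0


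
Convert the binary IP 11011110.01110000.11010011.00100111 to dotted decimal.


11011110 = 222
01110000 = 112
11010011 = 211
00100111 = 39
IP: 222.112.211.39


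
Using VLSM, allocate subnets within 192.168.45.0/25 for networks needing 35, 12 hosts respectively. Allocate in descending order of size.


35 hosts -> /26 (62 usable): 192.168.45.0/26
12 hosts -> /28 (14 usable): 192.168.45.64/28
Allocation: 192.168.45.0/26 (35 hosts, 62 usable); 192.168.45.64/28 (12 hosts, 14 usable)


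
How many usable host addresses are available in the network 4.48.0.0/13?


Host bits = 32 - 13 = 19
Total addresses = 2^19 = 524288
Usable = total - 2 (network and broadcast)
Usable hosts: 524286


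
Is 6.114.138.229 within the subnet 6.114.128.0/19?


Subnet network: 6.114.128.0
Test IP AND mask: 6.114.128.0
Yes, 6.114.138.229 is in 6.114.128.0/19


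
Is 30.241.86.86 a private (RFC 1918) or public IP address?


RFC 1918 private ranges:
  10.0.0.0/8 (10.0.0.0 - 10.255.255.255)
  172.16.0.0/12 (172.16.0.0 - 172.31.255.255)
  192.168.0.0/16 (192.168.0.0 - 192.168.255.255)
Public (not in any RFC 1918 range)


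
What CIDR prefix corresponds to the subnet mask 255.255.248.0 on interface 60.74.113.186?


Binary: 11111111.11111111.11111000.00000000
Count leading 1s
Prefix: /21


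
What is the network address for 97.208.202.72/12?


IP:   01100001.11010000.11001010.01001000
Mask: 11111111.11110000.00000000.00000000
AND operation:
Net:  01100001.11010000.00000000.00000000
Network: 97.208.0.0/12


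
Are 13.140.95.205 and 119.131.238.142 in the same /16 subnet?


Mask: 255.255.0.0
13.140.95.205 AND mask = 13.140.0.0
119.131.238.142 AND mask = 119.131.0.0
No, different subnets (13.140.0.0 vs 119.131.0.0)


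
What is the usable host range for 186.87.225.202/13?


Network: 186.80.0.0
Broadcast: 186.87.255.255
First usable = network + 1
Last usable = broadcast - 1
Range: 186.80.0.1 to 186.87.255.254


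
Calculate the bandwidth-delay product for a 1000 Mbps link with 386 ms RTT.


BDP = bandwidth * RTT
= 1000 Mbps * 386 ms
= 1000 * 1e6 * 386 / 1000 bits
= 386000000 bits
= 48250000 bytes
= 47119.1406 KB
BDP = 386000000 bits (48250000 bytes)


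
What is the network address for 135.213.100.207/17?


IP:   10000111.11010101.01100100.11001111
Mask: 11111111.11111111.10000000.00000000
AND operation:
Net:  10000111.11010101.00000000.00000000
Network: 135.213.0.0/17


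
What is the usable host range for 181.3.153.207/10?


Network: 181.0.0.0
Broadcast: 181.63.255.255
First usable = network + 1
Last usable = broadcast - 1
Range: 181.0.0.1 to 181.63.255.254


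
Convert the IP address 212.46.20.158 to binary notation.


212 = 11010100
46 = 00101110
20 = 00010100
158 = 10011110
Binary: 11010100.00101110.00010100.10011110


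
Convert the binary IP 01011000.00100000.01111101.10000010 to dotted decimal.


01011000 = 88
00100000 = 32
01111101 = 125
10000010 = 130
IP: 88.32.125.130


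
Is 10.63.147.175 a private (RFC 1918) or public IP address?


RFC 1918 private ranges:
  10.0.0.0/8 (10.0.0.0 - 10.255.255.255)
  172.16.0.0/12 (172.16.0.0 - 172.31.255.255)
  192.168.0.0/16 (192.168.0.0 - 192.168.255.255)
Private (in 10.0.0.0/8)


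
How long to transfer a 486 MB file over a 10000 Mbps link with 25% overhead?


Effective throughput = 10000 * (1 - 25/100) = 7500 Mbps
File size in Mb = 486 * 8 = 3888 Mb
Time = 3888 / 7500
Time = 0.5184 seconds


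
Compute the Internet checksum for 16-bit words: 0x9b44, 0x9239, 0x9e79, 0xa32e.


Sum all words (with carry folding):
+ 0x9b44 = 0x9b44
+ 0x9239 = 0x2d7e
+ 0x9e79 = 0xcbf7
+ 0xa32e = 0x6f26
One's complement: ~0x6f26
Checksum = 0x90d9


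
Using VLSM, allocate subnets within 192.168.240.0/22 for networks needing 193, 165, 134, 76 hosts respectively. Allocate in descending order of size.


193 hosts -> /24 (254 usable): 192.168.240.0/24
165 hosts -> /24 (254 usable): 192.168.241.0/24
134 hosts -> /24 (254 usable): 192.168.242.0/24
76 hosts -> /25 (126 usable): 192.168.243.0/25
Allocation: 192.168.240.0/24 (193 hosts, 254 usable); 192.168.241.0/24 (165 hosts, 254 usable); 192.168.242.0/24 (134 hosts, 254 usable); 192.168.243.0/25 (76 hosts, 126 usable)


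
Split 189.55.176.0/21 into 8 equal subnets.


New prefix = 21 + 3 = 24
Each subnet has 256 addresses
  189.55.176.0/24
  189.55.177.0/24
  189.55.178.0/24
  189.55.179.0/24
  189.55.180.0/24
  189.55.181.0/24
  189.55.182.0/24
  189.55.183.0/24
Subnets: 189.55.176.0/24, 189.55.177.0/24, 189.55.178.0/24, 189.55.179.0/24, 189.55.180.0/24, 189.55.181.0/24, 189.55.182.0/24, 189.55.183.0/24


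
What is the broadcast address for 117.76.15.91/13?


Network: 117.72.0.0/13
Host bits = 19
Set all host bits to 1:
Broadcast: 117.79.255.255


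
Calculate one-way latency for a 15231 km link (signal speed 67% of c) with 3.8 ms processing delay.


Speed = 0.67 * 3e5 km/s = 201000 km/s
Propagation delay = 15231 / 201000 = 0.0758 s = 75.7761 ms
Processing delay = 3.8 ms
Total one-way latency = 79.5761 ms


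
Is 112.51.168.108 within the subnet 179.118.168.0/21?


Subnet network: 179.118.168.0
Test IP AND mask: 112.51.168.0
No, 112.51.168.108 is not in 179.118.168.0/21


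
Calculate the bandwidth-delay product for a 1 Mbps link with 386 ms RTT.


BDP = bandwidth * RTT
= 1 Mbps * 386 ms
= 1 * 1e6 * 386 / 1000 bits
= 386000 bits
= 48250 bytes
= 47.1191 KB
BDP = 386000 bits (48250 bytes)


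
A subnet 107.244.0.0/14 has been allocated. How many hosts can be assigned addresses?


Host bits = 32 - 14 = 18
Total addresses = 2^18 = 262144
Usable = total - 2 (network and broadcast)
Usable hosts: 262142


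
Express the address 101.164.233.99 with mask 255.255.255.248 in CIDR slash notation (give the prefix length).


Binary: 11111111.11111111.11111111.11111000
Count leading 1s
Prefix: /29


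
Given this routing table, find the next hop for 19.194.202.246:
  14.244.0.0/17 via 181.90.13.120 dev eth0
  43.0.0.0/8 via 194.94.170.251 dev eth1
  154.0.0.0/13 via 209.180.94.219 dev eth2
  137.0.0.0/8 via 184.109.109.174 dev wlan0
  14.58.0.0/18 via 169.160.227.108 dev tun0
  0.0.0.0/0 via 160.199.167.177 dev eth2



Longest prefix match for 19.194.202.246:
  /17 14.244.0.0: no
  /8 43.0.0.0: no
  /13 154.0.0.0: no
  /8 137.0.0.0: no
  /18 14.58.0.0: no
  /0 0.0.0.0: MATCH
Selected: next-hop 160.199.167.177 via eth2 (matched /0)


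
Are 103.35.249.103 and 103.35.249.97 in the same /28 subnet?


Mask: 255.255.255.240
103.35.249.103 AND mask = 103.35.249.96
103.35.249.97 AND mask = 103.35.249.96
Yes, same subnet (103.35.249.96)


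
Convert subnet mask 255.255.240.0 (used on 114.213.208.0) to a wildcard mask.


Subnet mask: 255.255.240.0
Wildcard = 255.255.255.255 - subnet mask
255 - 255 = 0
255 - 255 = 0
255 - 240 = 15
255 - 0 = 255
Wildcard: 0.0.15.255


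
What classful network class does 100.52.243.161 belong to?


First octet: 100
Binary: 01100100
0xxxxxxx -> Class A (1-126)
Class A, default mask 255.0.0.0 (/8)


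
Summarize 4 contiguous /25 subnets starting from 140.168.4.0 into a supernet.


Original prefix: /25
Number of subnets: 4 = 2^2
New prefix = 25 - 2 = 23
Supernet: 140.168.4.0/23


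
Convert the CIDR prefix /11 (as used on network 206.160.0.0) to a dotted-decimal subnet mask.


/11 means 11 network bits, 21 host bits
Binary: 11111111111000000000000000000000
Mask: 255.224.0.0


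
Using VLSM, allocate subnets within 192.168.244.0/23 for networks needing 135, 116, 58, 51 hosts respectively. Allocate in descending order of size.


135 hosts -> /24 (254 usable): 192.168.244.0/24
116 hosts -> /25 (126 usable): 192.168.245.0/25
58 hosts -> /26 (62 usable): 192.168.245.128/26
51 hosts -> /26 (62 usable): 192.168.245.192/26
Allocation: 192.168.244.0/24 (135 hosts, 254 usable); 192.168.245.0/25 (116 hosts, 126 usable); 192.168.245.128/26 (58 hosts, 62 usable); 192.168.245.192/26 (51 hosts, 62 usable)


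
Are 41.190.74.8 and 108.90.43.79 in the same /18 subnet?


Mask: 255.255.192.0
41.190.74.8 AND mask = 41.190.64.0
108.90.43.79 AND mask = 108.90.0.0
No, different subnets (41.190.64.0 vs 108.90.0.0)


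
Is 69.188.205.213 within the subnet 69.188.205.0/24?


Subnet network: 69.188.205.0
Test IP AND mask: 69.188.205.0
Yes, 69.188.205.213 is in 69.188.205.0/24


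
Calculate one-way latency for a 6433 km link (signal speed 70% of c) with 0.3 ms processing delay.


Speed = 0.7 * 3e5 km/s = 210000 km/s
Propagation delay = 6433 / 210000 = 0.0306 s = 30.6333 ms
Processing delay = 0.3 ms
Total one-way latency = 30.9333 ms


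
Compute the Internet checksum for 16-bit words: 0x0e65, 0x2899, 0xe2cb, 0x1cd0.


Sum all words (with carry folding):
+ 0x0e65 = 0x0e65
+ 0x2899 = 0x36fe
+ 0xe2cb = 0x19ca
+ 0x1cd0 = 0x369a
One's complement: ~0x369a
Checksum = 0xc965


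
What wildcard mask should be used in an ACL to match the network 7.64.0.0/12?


Subnet mask: 255.240.0.0
Wildcard = 255.255.255.255 - subnet mask
255 - 255 = 0
255 - 240 = 15
255 - 0 = 255
255 - 0 = 255
Wildcard: 0.15.255.255


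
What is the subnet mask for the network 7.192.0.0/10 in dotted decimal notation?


/10 means 10 network bits, 22 host bits
Binary: 11111111110000000000000000000000
Mask: 255.192.0.0


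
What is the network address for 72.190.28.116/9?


IP:   01001000.10111110.00011100.01110100
Mask: 11111111.10000000.00000000.00000000
AND operation:
Net:  01001000.10000000.00000000.00000000
Network: 72.128.0.0/9


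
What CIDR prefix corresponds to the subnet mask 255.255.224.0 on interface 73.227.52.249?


Binary: 11111111.11111111.11100000.00000000
Count leading 1s
Prefix: /19


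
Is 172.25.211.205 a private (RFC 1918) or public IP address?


RFC 1918 private ranges:
  10.0.0.0/8 (10.0.0.0 - 10.255.255.255)
  172.16.0.0/12 (172.16.0.0 - 172.31.255.255)
  192.168.0.0/16 (192.168.0.0 - 192.168.255.255)
Private (in 172.16.0.0/12)


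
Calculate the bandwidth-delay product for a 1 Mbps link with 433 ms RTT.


BDP = bandwidth * RTT
= 1 Mbps * 433 ms
= 1 * 1e6 * 433 / 1000 bits
= 433000 bits
= 54125 bytes
= 52.8564 KB
BDP = 433000 bits (54125 bytes)


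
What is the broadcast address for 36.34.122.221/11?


Network: 36.32.0.0/11
Host bits = 21
Set all host bits to 1:
Broadcast: 36.63.255.255


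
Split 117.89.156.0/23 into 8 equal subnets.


New prefix = 23 + 3 = 26
Each subnet has 64 addresses
  117.89.156.0/26
  117.89.156.64/26
  117.89.156.128/26
  117.89.156.192/26
  117.89.157.0/26
  117.89.157.64/26
  117.89.157.128/26
  117.89.157.192/26
Subnets: 117.89.156.0/26, 117.89.156.64/26, 117.89.156.128/26, 117.89.156.192/26, 117.89.157.0/26, 117.89.157.64/26, 117.89.157.128/26, 117.89.157.192/26


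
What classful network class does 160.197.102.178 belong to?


First octet: 160
Binary: 10100000
10xxxxxx -> Class B (128-191)
Class B, default mask 255.255.0.0 (/16)


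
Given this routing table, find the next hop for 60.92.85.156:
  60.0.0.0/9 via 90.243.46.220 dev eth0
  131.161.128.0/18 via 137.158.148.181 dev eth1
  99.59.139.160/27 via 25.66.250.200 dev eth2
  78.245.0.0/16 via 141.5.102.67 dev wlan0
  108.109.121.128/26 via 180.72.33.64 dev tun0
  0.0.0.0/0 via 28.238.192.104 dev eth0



Longest prefix match for 60.92.85.156:
  /9 60.0.0.0: MATCH
  /18 131.161.128.0: no
  /27 99.59.139.160: no
  /16 78.245.0.0: no
  /26 108.109.121.128: no
  /0 0.0.0.0: MATCH
Selected: next-hop 90.243.46.220 via eth0 (matched /9)


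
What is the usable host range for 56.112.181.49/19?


Network: 56.112.160.0
Broadcast: 56.112.191.255
First usable = network + 1
Last usable = broadcast - 1
Range: 56.112.160.1 to 56.112.191.254


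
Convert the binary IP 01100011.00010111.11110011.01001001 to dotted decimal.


01100011 = 99
00010111 = 23
11110011 = 243
01001001 = 73
IP: 99.23.243.73


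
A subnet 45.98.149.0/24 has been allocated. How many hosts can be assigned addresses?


Host bits = 32 - 24 = 8
Total addresses = 2^8 = 256
Usable = total - 2 (network and broadcast)
Usable hosts: 254


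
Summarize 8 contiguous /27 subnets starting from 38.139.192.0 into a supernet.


Original prefix: /27
Number of subnets: 8 = 2^3
New prefix = 27 - 3 = 24
Supernet: 38.139.192.0/24


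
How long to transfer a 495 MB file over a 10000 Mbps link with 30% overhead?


Effective throughput = 10000 * (1 - 30/100) = 7000 Mbps
File size in Mb = 495 * 8 = 3960 Mb
Time = 3960 / 7000
Time = 0.5657 seconds


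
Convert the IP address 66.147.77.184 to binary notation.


66 = 01000010
147 = 10010011
77 = 01001101
184 = 10111000
Binary: 01000010.10010011.01001101.10111000


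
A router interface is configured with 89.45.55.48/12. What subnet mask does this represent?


/12 means 12 network bits, 20 host bits
Binary: 11111111111100000000000000000000
Mask: 255.240.0.0


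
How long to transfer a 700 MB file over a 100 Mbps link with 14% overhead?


Effective throughput = 100 * (1 - 14/100) = 86 Mbps
File size in Mb = 700 * 8 = 5600 Mb
Time = 5600 / 86
Time = 65.1163 seconds


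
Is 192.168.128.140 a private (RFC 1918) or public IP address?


RFC 1918 private ranges:
  10.0.0.0/8 (10.0.0.0 - 10.255.255.255)
  172.16.0.0/12 (172.16.0.0 - 172.31.255.255)
  192.168.0.0/16 (192.168.0.0 - 192.168.255.255)
Private (in 192.168.0.0/16)


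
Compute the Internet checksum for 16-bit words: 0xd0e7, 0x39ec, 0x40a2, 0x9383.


Sum all words (with carry folding):
+ 0xd0e7 = 0xd0e7
+ 0x39ec = 0x0ad4
+ 0x40a2 = 0x4b76
+ 0x9383 = 0xdef9
One's complement: ~0xdef9
Checksum = 0x2106


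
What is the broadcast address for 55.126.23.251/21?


Network: 55.126.16.0/21
Host bits = 11
Set all host bits to 1:
Broadcast: 55.126.23.255


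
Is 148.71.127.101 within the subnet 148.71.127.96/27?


Subnet network: 148.71.127.96
Test IP AND mask: 148.71.127.96
Yes, 148.71.127.101 is in 148.71.127.96/27


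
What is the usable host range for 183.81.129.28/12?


Network: 183.80.0.0
Broadcast: 183.95.255.255
First usable = network + 1
Last usable = broadcast - 1
Range: 183.80.0.1 to 183.95.255.254


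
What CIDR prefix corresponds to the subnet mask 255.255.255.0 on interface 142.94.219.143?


Binary: 11111111.11111111.11111111.00000000
Count leading 1s
Prefix: /24


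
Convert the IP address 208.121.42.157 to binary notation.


208 = 11010000
121 = 01111001
42 = 00101010
157 = 10011101
Binary: 11010000.01111001.00101010.10011101


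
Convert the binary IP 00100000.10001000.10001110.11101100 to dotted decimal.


00100000 = 32
10001000 = 136
10001110 = 142
11101100 = 236
IP: 32.136.142.236


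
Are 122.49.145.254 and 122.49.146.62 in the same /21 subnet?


Mask: 255.255.248.0
122.49.145.254 AND mask = 122.49.144.0
122.49.146.62 AND mask = 122.49.144.0
Yes, same subnet (122.49.144.0)


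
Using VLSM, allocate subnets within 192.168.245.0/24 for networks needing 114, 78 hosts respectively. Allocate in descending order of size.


114 hosts -> /25 (126 usable): 192.168.245.0/25
78 hosts -> /25 (126 usable): 192.168.245.128/25
Allocation: 192.168.245.0/25 (114 hosts, 126 usable); 192.168.245.128/25 (78 hosts, 126 usable)


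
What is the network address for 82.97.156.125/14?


IP:   01010010.01100001.10011100.01111101
Mask: 11111111.11111100.00000000.00000000
AND operation:
Net:  01010010.01100000.00000000.00000000
Network: 82.96.0.0/14


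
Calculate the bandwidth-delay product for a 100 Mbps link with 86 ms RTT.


BDP = bandwidth * RTT
= 100 Mbps * 86 ms
= 100 * 1e6 * 86 / 1000 bits
= 8600000 bits
= 1075000 bytes
= 1049.8047 KB
BDP = 8600000 bits (1075000 bytes)


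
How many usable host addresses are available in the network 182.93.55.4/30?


Host bits = 32 - 30 = 2
Total addresses = 2^2 = 4
Usable = total - 2 (network and broadcast)
Usable hosts: 2


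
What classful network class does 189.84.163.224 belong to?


First octet: 189
Binary: 10111101
10xxxxxx -> Class B (128-191)
Class B, default mask 255.255.0.0 (/16)


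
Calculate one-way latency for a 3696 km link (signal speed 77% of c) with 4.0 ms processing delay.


Speed = 0.77 * 3e5 km/s = 231000 km/s
Propagation delay = 3696 / 231000 = 0.016 s = 16 ms
Processing delay = 4.0 ms
Total one-way latency = 20 ms


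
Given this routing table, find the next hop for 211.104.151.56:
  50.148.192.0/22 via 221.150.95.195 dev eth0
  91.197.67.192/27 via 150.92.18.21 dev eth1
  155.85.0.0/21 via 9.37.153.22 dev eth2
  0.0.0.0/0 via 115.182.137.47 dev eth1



Longest prefix match for 211.104.151.56:
  /22 50.148.192.0: no
  /27 91.197.67.192: no
  /21 155.85.0.0: no
  /0 0.0.0.0: MATCH
Selected: next-hop 115.182.137.47 via eth1 (matched /0)


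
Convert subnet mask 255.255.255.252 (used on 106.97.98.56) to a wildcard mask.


Subnet mask: 255.255.255.252
Wildcard = 255.255.255.255 - subnet mask
255 - 255 = 0
255 - 255 = 0
255 - 255 = 0
255 - 252 = 3
Wildcard: 0.0.0.3


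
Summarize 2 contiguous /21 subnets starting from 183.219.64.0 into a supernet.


Original prefix: /21
Number of subnets: 2 = 2^1
New prefix = 21 - 1 = 20
Supernet: 183.219.64.0/20


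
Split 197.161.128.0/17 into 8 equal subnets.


New prefix = 17 + 3 = 20
Each subnet has 4096 addresses
  197.161.128.0/20
  197.161.144.0/20
  197.161.160.0/20
  197.161.176.0/20
  197.161.192.0/20
  197.161.208.0/20
  197.161.224.0/20
  197.161.240.0/20
Subnets: 197.161.128.0/20, 197.161.144.0/20, 197.161.160.0/20, 197.161.176.0/20, 197.161.192.0/20, 197.161.208.0/20, 197.161.224.0/20, 197.161.240.0/20


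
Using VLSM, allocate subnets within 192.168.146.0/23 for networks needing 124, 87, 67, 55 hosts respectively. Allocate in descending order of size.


124 hosts -> /25 (126 usable): 192.168.146.0/25
87 hosts -> /25 (126 usable): 192.168.146.128/25
67 hosts -> /25 (126 usable): 192.168.147.0/25
55 hosts -> /26 (62 usable): 192.168.147.128/26
Allocation: 192.168.146.0/25 (124 hosts, 126 usable); 192.168.146.128/25 (87 hosts, 126 usable); 192.168.147.0/25 (67 hosts, 126 usable); 192.168.147.128/26 (55 hosts, 62 usable)


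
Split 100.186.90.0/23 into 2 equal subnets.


New prefix = 23 + 1 = 24
Each subnet has 256 addresses
  100.186.90.0/24
  100.186.91.0/24
Subnets: 100.186.90.0/24, 100.186.91.0/24


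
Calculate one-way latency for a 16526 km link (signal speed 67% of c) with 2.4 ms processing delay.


Speed = 0.67 * 3e5 km/s = 201000 km/s
Propagation delay = 16526 / 201000 = 0.0822 s = 82.2189 ms
Processing delay = 2.4 ms
Total one-way latency = 84.6189 ms


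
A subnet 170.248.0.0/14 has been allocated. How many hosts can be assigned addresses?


Host bits = 32 - 14 = 18
Total addresses = 2^18 = 262144
Usable = total - 2 (network and broadcast)
Usable hosts: 262142


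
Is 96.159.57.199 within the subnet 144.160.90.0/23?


Subnet network: 144.160.90.0
Test IP AND mask: 96.159.56.0
No, 96.159.57.199 is not in 144.160.90.0/23


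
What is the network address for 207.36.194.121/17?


IP:   11001111.00100100.11000010.01111001
Mask: 11111111.11111111.10000000.00000000
AND operation:
Net:  11001111.00100100.10000000.00000000
Network: 207.36.128.0/17


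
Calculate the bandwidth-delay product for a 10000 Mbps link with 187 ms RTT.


BDP = bandwidth * RTT
= 10000 Mbps * 187 ms
= 10000 * 1e6 * 187 / 1000 bits
= 1870000000 bits
= 233750000 bytes
= 228271.4844 KB
BDP = 1870000000 bits (233750000 bytes)


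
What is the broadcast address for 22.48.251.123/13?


Network: 22.48.0.0/13
Host bits = 19
Set all host bits to 1:
Broadcast: 22.55.255.255


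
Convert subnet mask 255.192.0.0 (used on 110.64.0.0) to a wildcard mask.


Subnet mask: 255.192.0.0
Wildcard = 255.255.255.255 - subnet mask
255 - 255 = 0
255 - 192 = 63
255 - 0 = 255
255 - 0 = 255
Wildcard: 0.63.255.255


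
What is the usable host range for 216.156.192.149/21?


Network: 216.156.192.0
Broadcast: 216.156.199.255
First usable = network + 1
Last usable = broadcast - 1
Range: 216.156.192.1 to 216.156.199.254


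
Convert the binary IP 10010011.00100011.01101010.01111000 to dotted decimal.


10010011 = 147
00100011 = 35
01101010 = 106
01111000 = 120
IP: 147.35.106.120


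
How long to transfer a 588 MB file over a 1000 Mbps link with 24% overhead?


Effective throughput = 1000 * (1 - 24/100) = 760 Mbps
File size in Mb = 588 * 8 = 4704 Mb
Time = 4704 / 760
Time = 6.1895 seconds


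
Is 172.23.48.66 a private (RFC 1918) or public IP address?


RFC 1918 private ranges:
  10.0.0.0/8 (10.0.0.0 - 10.255.255.255)
  172.16.0.0/12 (172.16.0.0 - 172.31.255.255)
  192.168.0.0/16 (192.168.0.0 - 192.168.255.255)
Private (in 172.16.0.0/12)


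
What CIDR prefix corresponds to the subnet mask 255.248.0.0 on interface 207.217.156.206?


Binary: 11111111.11111000.00000000.00000000
Count leading 1s
Prefix: /13


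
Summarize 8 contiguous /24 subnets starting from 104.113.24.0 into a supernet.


Original prefix: /24
Number of subnets: 8 = 2^3
New prefix = 24 - 3 = 21
Supernet: 104.113.24.0/21


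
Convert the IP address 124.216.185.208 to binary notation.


124 = 01111100
216 = 11011000
185 = 10111001
208 = 11010000
Binary: 01111100.11011000.10111001.11010000


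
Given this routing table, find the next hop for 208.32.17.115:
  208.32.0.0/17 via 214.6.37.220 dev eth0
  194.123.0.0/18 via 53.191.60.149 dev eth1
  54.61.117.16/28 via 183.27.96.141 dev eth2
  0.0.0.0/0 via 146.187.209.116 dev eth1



Longest prefix match for 208.32.17.115:
  /17 208.32.0.0: MATCH
  /18 194.123.0.0: no
  /28 54.61.117.16: no
  /0 0.0.0.0: MATCH
Selected: next-hop 214.6.37.220 via eth0 (matched /17)


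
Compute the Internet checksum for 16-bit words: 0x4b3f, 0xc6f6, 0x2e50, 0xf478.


Sum all words (with carry folding):
+ 0x4b3f = 0x4b3f
+ 0xc6f6 = 0x1236
+ 0x2e50 = 0x4086
+ 0xf478 = 0x34ff
One's complement: ~0x34ff
Checksum = 0xcb00


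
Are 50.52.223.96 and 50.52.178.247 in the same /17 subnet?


Mask: 255.255.128.0
50.52.223.96 AND mask = 50.52.128.0
50.52.178.247 AND mask = 50.52.128.0
Yes, same subnet (50.52.128.0)


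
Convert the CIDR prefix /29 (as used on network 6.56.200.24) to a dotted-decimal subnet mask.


/29 means 29 network bits, 3 host bits
Binary: 11111111111111111111111111111000
Mask: 255.255.255.248


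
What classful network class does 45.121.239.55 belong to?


First octet: 45
Binary: 00101101
0xxxxxxx -> Class A (1-126)
Class A, default mask 255.0.0.0 (/8)


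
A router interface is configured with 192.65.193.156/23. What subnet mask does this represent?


/23 means 23 network bits, 9 host bits
Binary: 11111111111111111111111000000000
Mask: 255.255.254.0


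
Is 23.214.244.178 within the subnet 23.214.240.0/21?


Subnet network: 23.214.240.0
Test IP AND mask: 23.214.240.0
Yes, 23.214.244.178 is in 23.214.240.0/21


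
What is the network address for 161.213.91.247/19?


IP:   10100001.11010101.01011011.11110111
Mask: 11111111.11111111.11100000.00000000
AND operation:
Net:  10100001.11010101.01000000.00000000
Network: 161.213.64.0/19


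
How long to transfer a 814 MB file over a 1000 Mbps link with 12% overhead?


Effective throughput = 1000 * (1 - 12/100) = 880 Mbps
File size in Mb = 814 * 8 = 6512 Mb
Time = 6512 / 880
Time = 7.4 seconds


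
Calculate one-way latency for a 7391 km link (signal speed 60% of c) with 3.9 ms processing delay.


Speed = 0.6 * 3e5 km/s = 180000 km/s
Propagation delay = 7391 / 180000 = 0.0411 s = 41.0611 ms
Processing delay = 3.9 ms
Total one-way latency = 44.9611 ms


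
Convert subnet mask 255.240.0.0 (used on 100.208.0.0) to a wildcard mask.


Subnet mask: 255.240.0.0
Wildcard = 255.255.255.255 - subnet mask
255 - 255 = 0
255 - 240 = 15
255 - 0 = 255
255 - 0 = 255
Wildcard: 0.15.255.255


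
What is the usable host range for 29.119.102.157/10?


Network: 29.64.0.0
Broadcast: 29.127.255.255
First usable = network + 1
Last usable = broadcast - 1
Range: 29.64.0.1 to 29.127.255.254


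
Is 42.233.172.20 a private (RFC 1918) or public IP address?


RFC 1918 private ranges:
  10.0.0.0/8 (10.0.0.0 - 10.255.255.255)
  172.16.0.0/12 (172.16.0.0 - 172.31.255.255)
  192.168.0.0/16 (192.168.0.0 - 192.168.255.255)
Public (not in any RFC 1918 range)


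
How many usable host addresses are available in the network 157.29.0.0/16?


Host bits = 32 - 16 = 16
Total addresses = 2^16 = 65536
Usable = total - 2 (network and broadcast)
Usable hosts: 65534


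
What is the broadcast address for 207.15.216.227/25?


Network: 207.15.216.128/25
Host bits = 7
Set all host bits to 1:
Broadcast: 207.15.216.255


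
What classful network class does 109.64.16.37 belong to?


First octet: 109
Binary: 01101101
0xxxxxxx -> Class A (1-126)
Class A, default mask 255.0.0.0 (/8)


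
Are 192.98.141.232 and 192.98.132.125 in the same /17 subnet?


Mask: 255.255.128.0
192.98.141.232 AND mask = 192.98.128.0
192.98.132.125 AND mask = 192.98.128.0
Yes, same subnet (192.98.128.0)


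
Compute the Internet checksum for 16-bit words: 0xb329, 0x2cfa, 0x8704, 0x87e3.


Sum all words (with carry folding):
+ 0xb329 = 0xb329
+ 0x2cfa = 0xe023
+ 0x8704 = 0x6728
+ 0x87e3 = 0xef0b
One's complement: ~0xef0b
Checksum = 0x10f4


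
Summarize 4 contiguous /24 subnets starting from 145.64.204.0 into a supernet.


Original prefix: /24
Number of subnets: 4 = 2^2
New prefix = 24 - 2 = 22
Supernet: 145.64.204.0/22


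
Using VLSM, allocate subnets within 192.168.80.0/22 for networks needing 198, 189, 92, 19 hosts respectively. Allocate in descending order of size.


198 hosts -> /24 (254 usable): 192.168.80.0/24
189 hosts -> /24 (254 usable): 192.168.81.0/24
92 hosts -> /25 (126 usable): 192.168.82.0/25
19 hosts -> /27 (30 usable): 192.168.82.128/27
Allocation: 192.168.80.0/24 (198 hosts, 254 usable); 192.168.81.0/24 (189 hosts, 254 usable); 192.168.82.0/25 (92 hosts, 126 usable); 192.168.82.128/27 (19 hosts, 30 usable)


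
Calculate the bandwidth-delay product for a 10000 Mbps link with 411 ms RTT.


BDP = bandwidth * RTT
= 10000 Mbps * 411 ms
= 10000 * 1e6 * 411 / 1000 bits
= 4110000000 bits
= 513750000 bytes
= 501708.9844 KB
BDP = 4110000000 bits (513750000 bytes)


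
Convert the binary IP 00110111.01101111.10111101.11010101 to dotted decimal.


00110111 = 55
01101111 = 111
10111101 = 189
11010101 = 213
IP: 55.111.189.213


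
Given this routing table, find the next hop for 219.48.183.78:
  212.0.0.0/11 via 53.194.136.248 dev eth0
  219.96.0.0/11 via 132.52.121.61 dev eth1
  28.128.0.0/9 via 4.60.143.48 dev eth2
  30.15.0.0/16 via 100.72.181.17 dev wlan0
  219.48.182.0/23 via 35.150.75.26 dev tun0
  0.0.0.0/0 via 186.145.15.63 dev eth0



Longest prefix match for 219.48.183.78:
  /11 212.0.0.0: no
  /11 219.96.0.0: no
  /9 28.128.0.0: no
  /16 30.15.0.0: no
  /23 219.48.182.0: MATCH
  /0 0.0.0.0: MATCH
Selected: next-hop 35.150.75.26 via tun0 (matched /23)


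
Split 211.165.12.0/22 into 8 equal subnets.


New prefix = 22 + 3 = 25
Each subnet has 128 addresses
  211.165.12.0/25
  211.165.12.128/25
  211.165.13.0/25
  211.165.13.128/25
  211.165.14.0/25
  211.165.14.128/25
  211.165.15.0/25
  211.165.15.128/25
Subnets: 211.165.12.0/25, 211.165.12.128/25, 211.165.13.0/25, 211.165.13.128/25, 211.165.14.0/25, 211.165.14.128/25, 211.165.15.0/25, 211.165.15.128/25


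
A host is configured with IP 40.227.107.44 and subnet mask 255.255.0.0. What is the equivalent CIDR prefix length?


Binary: 11111111.11111111.00000000.00000000
Count leading 1s
Prefix: /16


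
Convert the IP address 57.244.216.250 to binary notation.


57 = 00111001
244 = 11110100
216 = 11011000
250 = 11111010
Binary: 00111001.11110100.11011000.11111010


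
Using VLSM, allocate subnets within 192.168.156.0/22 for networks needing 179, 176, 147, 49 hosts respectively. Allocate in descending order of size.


179 hosts -> /24 (254 usable): 192.168.156.0/24
176 hosts -> /24 (254 usable): 192.168.157.0/24
147 hosts -> /24 (254 usable): 192.168.158.0/24
49 hosts -> /26 (62 usable): 192.168.159.0/26
Allocation: 192.168.156.0/24 (179 hosts, 254 usable); 192.168.157.0/24 (176 hosts, 254 usable); 192.168.158.0/24 (147 hosts, 254 usable); 192.168.159.0/26 (49 hosts, 62 usable)


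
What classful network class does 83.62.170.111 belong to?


First octet: 83
Binary: 01010011
0xxxxxxx -> Class A (1-126)
Class A, default mask 255.0.0.0 (/8)


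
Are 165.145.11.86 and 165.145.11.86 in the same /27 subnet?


Mask: 255.255.255.224
165.145.11.86 AND mask = 165.145.11.64
165.145.11.86 AND mask = 165.145.11.64
Yes, same subnet (165.145.11.64)


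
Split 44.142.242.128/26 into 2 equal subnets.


New prefix = 26 + 1 = 27
Each subnet has 32 addresses
  44.142.242.128/27
  44.142.242.160/27
Subnets: 44.142.242.128/27, 44.142.242.160/27


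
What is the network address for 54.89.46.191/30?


IP:   00110110.01011001.00101110.10111111
Mask: 11111111.11111111.11111111.11111100
AND operation:
Net:  00110110.01011001.00101110.10111100
Network: 54.89.46.188/30


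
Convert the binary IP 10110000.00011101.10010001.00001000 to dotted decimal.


10110000 = 176
00011101 = 29
10010001 = 145
00001000 = 8
IP: 176.29.145.8


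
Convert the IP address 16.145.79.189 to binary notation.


16 = 00010000
145 = 10010001
79 = 01001111
189 = 10111101
Binary: 00010000.10010001.01001111.10111101


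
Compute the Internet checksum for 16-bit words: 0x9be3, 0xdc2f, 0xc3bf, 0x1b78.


Sum all words (with carry folding):
+ 0x9be3 = 0x9be3
+ 0xdc2f = 0x7813
+ 0xc3bf = 0x3bd3
+ 0x1b78 = 0x574b
One's complement: ~0x574b
Checksum = 0xa8b4


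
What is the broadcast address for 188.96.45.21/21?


Network: 188.96.40.0/21
Host bits = 11
Set all host bits to 1:
Broadcast: 188.96.47.255


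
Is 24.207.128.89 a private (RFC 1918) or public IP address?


RFC 1918 private ranges:
  10.0.0.0/8 (10.0.0.0 - 10.255.255.255)
  172.16.0.0/12 (172.16.0.0 - 172.31.255.255)
  192.168.0.0/16 (192.168.0.0 - 192.168.255.255)
Public (not in any RFC 1918 range)


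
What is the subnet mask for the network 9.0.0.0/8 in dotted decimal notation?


/8 means 8 network bits, 24 host bits
Binary: 11111111000000000000000000000000
Mask: 255.0.0.0


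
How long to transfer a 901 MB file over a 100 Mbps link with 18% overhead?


Effective throughput = 100 * (1 - 18/100) = 82 Mbps
File size in Mb = 901 * 8 = 7208 Mb
Time = 7208 / 82
Time = 87.9024 seconds


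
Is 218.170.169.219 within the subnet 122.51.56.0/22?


Subnet network: 122.51.56.0
Test IP AND mask: 218.170.168.0
No, 218.170.169.219 is not in 122.51.56.0/22


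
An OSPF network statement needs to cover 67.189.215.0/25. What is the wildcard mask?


Subnet mask: 255.255.255.128
Wildcard = 255.255.255.255 - subnet mask
255 - 255 = 0
255 - 255 = 0
255 - 255 = 0
255 - 128 = 127
Wildcard: 0.0.0.127


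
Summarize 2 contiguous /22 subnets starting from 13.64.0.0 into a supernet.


Original prefix: /22
Number of subnets: 2 = 2^1
New prefix = 22 - 1 = 21
Supernet: 13.64.0.0/21


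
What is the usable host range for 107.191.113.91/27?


Network: 107.191.113.64
Broadcast: 107.191.113.95
First usable = network + 1
Last usable = broadcast - 1
Range: 107.191.113.65 to 107.191.113.94


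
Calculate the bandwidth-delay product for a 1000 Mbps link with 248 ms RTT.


BDP = bandwidth * RTT
= 1000 Mbps * 248 ms
= 1000 * 1e6 * 248 / 1000 bits
= 248000000 bits
= 31000000 bytes
= 30273.4375 KB
BDP = 248000000 bits (31000000 bytes)


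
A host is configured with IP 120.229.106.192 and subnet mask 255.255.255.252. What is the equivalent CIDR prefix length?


Binary: 11111111.11111111.11111111.11111100
Count leading 1s
Prefix: /30


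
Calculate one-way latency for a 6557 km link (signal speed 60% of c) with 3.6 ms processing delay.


Speed = 0.6 * 3e5 km/s = 180000 km/s
Propagation delay = 6557 / 180000 = 0.0364 s = 36.4278 ms
Processing delay = 3.6 ms
Total one-way latency = 40.0278 ms


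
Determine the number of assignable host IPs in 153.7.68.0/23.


Host bits = 32 - 23 = 9
Total addresses = 2^9 = 512
Usable = total - 2 (network and broadcast)
Usable hosts: 510


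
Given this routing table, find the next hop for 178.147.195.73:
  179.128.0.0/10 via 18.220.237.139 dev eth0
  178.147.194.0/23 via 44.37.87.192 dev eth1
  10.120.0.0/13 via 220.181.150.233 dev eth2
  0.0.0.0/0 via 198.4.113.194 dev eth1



Longest prefix match for 178.147.195.73:
  /10 179.128.0.0: no
  /23 178.147.194.0: MATCH
  /13 10.120.0.0: no
  /0 0.0.0.0: MATCH
Selected: next-hop 44.37.87.192 via eth1 (matched /23)


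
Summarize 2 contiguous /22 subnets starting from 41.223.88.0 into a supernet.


Original prefix: /22
Number of subnets: 2 = 2^1
New prefix = 22 - 1 = 21
Supernet: 41.223.88.0/21


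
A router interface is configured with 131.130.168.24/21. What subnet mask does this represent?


/21 means 21 network bits, 11 host bits
Binary: 11111111111111111111100000000000
Mask: 255.255.248.0


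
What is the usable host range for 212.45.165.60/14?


Network: 212.44.0.0
Broadcast: 212.47.255.255
First usable = network + 1
Last usable = broadcast - 1
Range: 212.44.0.1 to 212.47.255.254


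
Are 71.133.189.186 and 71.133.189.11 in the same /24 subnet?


Mask: 255.255.255.0
71.133.189.186 AND mask = 71.133.189.0
71.133.189.11 AND mask = 71.133.189.0
Yes, same subnet (71.133.189.0)


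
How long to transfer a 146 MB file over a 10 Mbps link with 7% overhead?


Effective throughput = 10 * (1 - 7/100) = 9.3 Mbps
File size in Mb = 146 * 8 = 1168 Mb
Time = 1168 / 9.3
Time = 125.5914 seconds


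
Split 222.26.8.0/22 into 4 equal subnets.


New prefix = 22 + 2 = 24
Each subnet has 256 addresses
  222.26.8.0/24
  222.26.9.0/24
  222.26.10.0/24
  222.26.11.0/24
Subnets: 222.26.8.0/24, 222.26.9.0/24, 222.26.10.0/24, 222.26.11.0/24


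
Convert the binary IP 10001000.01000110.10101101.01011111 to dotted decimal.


10001000 = 136
01000110 = 70
10101101 = 173
01011111 = 95
IP: 136.70.173.95


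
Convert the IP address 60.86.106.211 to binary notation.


60 = 00111100
86 = 01010110
106 = 01101010
211 = 11010011
Binary: 00111100.01010110.01101010.11010011


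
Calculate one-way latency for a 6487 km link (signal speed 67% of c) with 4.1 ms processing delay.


Speed = 0.67 * 3e5 km/s = 201000 km/s
Propagation delay = 6487 / 201000 = 0.0323 s = 32.2736 ms
Processing delay = 4.1 ms
Total one-way latency = 36.3736 ms


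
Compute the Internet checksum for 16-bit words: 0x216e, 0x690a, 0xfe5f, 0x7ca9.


Sum all words (with carry folding):
+ 0x216e = 0x216e
+ 0x690a = 0x8a78
+ 0xfe5f = 0x88d8
+ 0x7ca9 = 0x0582
One's complement: ~0x0582
Checksum = 0xfa7d


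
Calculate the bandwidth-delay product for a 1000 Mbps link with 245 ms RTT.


BDP = bandwidth * RTT
= 1000 Mbps * 245 ms
= 1000 * 1e6 * 245 / 1000 bits
= 245000000 bits
= 30625000 bytes
= 29907.2266 KB
BDP = 245000000 bits (30625000 bytes)


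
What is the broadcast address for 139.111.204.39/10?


Network: 139.64.0.0/10
Host bits = 22
Set all host bits to 1:
Broadcast: 139.127.255.255


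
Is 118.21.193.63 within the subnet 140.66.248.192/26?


Subnet network: 140.66.248.192
Test IP AND mask: 118.21.193.0
No, 118.21.193.63 is not in 140.66.248.192/26


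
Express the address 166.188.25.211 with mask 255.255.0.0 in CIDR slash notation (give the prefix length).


Binary: 11111111.11111111.00000000.00000000
Count leading 1s
Prefix: /16


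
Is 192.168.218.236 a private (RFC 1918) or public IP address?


RFC 1918 private ranges:
  10.0.0.0/8 (10.0.0.0 - 10.255.255.255)
  172.16.0.0/12 (172.16.0.0 - 172.31.255.255)
  192.168.0.0/16 (192.168.0.0 - 192.168.255.255)
Private (in 192.168.0.0/16)


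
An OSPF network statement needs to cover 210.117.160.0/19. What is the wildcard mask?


Subnet mask: 255.255.224.0
Wildcard = 255.255.255.255 - subnet mask
255 - 255 = 0
255 - 255 = 0
255 - 224 = 31
255 - 0 = 255
Wildcard: 0.0.31.255


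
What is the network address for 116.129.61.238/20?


IP:   01110100.10000001.00111101.11101110
Mask: 11111111.11111111.11110000.00000000
AND operation:
Net:  01110100.10000001.00110000.00000000
Network: 116.129.48.0/20


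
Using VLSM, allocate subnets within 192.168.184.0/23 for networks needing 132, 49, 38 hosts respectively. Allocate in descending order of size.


132 hosts -> /24 (254 usable): 192.168.184.0/24
49 hosts -> /26 (62 usable): 192.168.185.0/26
38 hosts -> /26 (62 usable): 192.168.185.64/26
Allocation: 192.168.184.0/24 (132 hosts, 254 usable); 192.168.185.0/26 (49 hosts, 62 usable); 192.168.185.64/26 (38 hosts, 62 usable)


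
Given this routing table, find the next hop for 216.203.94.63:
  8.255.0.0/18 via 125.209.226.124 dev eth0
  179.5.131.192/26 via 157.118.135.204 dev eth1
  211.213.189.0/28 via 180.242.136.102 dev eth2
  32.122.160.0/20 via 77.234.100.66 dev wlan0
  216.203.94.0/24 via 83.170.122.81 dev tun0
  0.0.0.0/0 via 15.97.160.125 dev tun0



Longest prefix match for 216.203.94.63:
  /18 8.255.0.0: no
  /26 179.5.131.192: no
  /28 211.213.189.0: no
  /20 32.122.160.0: no
  /24 216.203.94.0: MATCH
  /0 0.0.0.0: MATCH
Selected: next-hop 83.170.122.81 via tun0 (matched /24)


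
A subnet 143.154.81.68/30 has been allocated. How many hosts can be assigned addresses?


Host bits = 32 - 30 = 2
Total addresses = 2^2 = 4
Usable = total - 2 (network and broadcast)
Usable hosts: 2
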